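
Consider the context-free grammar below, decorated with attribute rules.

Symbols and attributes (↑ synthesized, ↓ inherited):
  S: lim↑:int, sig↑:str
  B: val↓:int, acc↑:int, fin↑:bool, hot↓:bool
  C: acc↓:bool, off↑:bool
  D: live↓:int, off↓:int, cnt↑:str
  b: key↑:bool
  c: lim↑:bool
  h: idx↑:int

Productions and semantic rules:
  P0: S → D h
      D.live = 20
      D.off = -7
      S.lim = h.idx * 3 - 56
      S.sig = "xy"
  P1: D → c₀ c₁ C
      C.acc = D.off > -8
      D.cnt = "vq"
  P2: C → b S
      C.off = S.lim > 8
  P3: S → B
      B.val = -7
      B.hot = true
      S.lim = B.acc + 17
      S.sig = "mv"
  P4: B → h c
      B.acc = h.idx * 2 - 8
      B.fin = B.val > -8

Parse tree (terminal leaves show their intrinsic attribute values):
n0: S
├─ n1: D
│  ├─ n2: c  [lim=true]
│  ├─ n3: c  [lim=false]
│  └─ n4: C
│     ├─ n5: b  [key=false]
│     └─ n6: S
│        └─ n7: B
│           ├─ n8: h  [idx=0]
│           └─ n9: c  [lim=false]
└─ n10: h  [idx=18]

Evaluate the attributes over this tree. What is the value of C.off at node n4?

true

1. n1.live = 20  [20]
2. n1.off = -7  [-7]
3. n2.lim = true  [terminal]
4. n3.lim = false  [terminal]
5. n4.acc = true  [D.off > -8]
6. n5.key = false  [terminal]
7. n7.val = -7  [-7]
8. n7.hot = true  [true]
9. n8.idx = 0  [terminal]
10. n9.lim = false  [terminal]
11. n7.acc = -8  [h.idx * 2 - 8]
12. n7.fin = true  [B.val > -8]
13. n6.lim = 9  [B.acc + 17]
14. n6.sig = "mv"  ["mv"]
15. n4.off = true  [S.lim > 8]
16. n1.cnt = "vq"  ["vq"]
17. n10.idx = 18  [terminal]
18. n0.lim = -2  [h.idx * 3 - 56]
19. n0.sig = "xy"  ["xy"]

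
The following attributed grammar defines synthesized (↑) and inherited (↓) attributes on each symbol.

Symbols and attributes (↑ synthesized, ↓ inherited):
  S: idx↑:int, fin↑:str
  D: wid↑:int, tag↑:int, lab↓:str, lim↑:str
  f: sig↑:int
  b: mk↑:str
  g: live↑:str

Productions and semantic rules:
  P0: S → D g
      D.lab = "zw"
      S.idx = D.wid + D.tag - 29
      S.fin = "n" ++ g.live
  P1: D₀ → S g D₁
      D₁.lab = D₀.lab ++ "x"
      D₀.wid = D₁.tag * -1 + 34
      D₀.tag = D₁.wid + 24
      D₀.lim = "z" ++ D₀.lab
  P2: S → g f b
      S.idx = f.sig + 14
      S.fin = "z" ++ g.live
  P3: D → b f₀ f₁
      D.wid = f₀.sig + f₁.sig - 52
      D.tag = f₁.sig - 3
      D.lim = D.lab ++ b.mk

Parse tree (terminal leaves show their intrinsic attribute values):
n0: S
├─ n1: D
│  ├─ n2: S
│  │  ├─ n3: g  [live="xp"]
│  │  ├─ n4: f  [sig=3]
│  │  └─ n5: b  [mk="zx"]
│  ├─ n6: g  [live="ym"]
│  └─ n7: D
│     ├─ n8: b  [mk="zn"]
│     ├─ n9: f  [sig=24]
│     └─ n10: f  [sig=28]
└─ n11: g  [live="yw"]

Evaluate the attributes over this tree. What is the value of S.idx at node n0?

1. n1.lab = "zw"  ["zw"]
2. n3.live = "xp"  [terminal]
3. n4.sig = 3  [terminal]
4. n5.mk = "zx"  [terminal]
5. n2.idx = 17  [f.sig + 14]
6. n2.fin = "zxp"  ["z" ++ g.live]
7. n6.live = "ym"  [terminal]
8. n7.lab = "zwx"  [D₀.lab ++ "x"]
9. n8.mk = "zn"  [terminal]
10. n9.sig = 24  [terminal]
11. n10.sig = 28  [terminal]
12. n7.wid = 0  [f₀.sig + f₁.sig - 52]
13. n7.tag = 25  [f₁.sig - 3]
14. n7.lim = "zwxzn"  [D.lab ++ b.mk]
15. n1.wid = 9  [D₁.tag * -1 + 34]
16. n1.tag = 24  [D₁.wid + 24]
17. n1.lim = "zzw"  ["z" ++ D₀.lab]
18. n11.live = "yw"  [terminal]
19. n0.idx = 4  [D.wid + D.tag - 29]
20. n0.fin = "nyw"  ["n" ++ g.live]

4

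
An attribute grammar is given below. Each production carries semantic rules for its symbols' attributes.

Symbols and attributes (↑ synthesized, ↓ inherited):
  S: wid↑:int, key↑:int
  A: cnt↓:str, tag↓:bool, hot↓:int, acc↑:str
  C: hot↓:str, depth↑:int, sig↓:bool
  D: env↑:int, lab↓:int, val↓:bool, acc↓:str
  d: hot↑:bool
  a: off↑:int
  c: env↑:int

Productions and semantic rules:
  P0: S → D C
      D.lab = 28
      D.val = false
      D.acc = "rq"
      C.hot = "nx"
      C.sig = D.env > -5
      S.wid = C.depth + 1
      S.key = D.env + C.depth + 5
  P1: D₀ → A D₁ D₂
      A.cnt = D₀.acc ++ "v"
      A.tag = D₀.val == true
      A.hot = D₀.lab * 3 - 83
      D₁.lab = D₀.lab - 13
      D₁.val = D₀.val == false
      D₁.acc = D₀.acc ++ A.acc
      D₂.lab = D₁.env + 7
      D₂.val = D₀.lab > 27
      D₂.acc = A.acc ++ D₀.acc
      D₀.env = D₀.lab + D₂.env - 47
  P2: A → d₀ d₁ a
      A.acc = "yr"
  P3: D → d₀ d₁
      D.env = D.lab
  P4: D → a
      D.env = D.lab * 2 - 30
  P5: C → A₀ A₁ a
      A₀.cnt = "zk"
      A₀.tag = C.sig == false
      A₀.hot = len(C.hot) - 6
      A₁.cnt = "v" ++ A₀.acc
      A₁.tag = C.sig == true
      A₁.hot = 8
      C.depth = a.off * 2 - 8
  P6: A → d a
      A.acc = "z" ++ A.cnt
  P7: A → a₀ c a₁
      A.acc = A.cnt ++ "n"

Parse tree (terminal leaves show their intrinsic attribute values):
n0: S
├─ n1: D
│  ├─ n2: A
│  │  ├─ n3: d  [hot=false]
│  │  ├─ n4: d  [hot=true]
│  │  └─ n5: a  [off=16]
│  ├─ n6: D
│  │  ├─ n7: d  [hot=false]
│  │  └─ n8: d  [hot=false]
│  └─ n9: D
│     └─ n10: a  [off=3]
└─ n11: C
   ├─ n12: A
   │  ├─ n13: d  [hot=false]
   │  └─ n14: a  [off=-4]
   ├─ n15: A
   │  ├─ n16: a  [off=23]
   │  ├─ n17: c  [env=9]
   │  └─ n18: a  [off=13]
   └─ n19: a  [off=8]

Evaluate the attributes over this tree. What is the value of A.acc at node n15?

1. n1.lab = 28  [28]
2. n1.val = false  [false]
3. n1.acc = "rq"  ["rq"]
4. n2.cnt = "rqv"  [D₀.acc ++ "v"]
5. n2.tag = false  [D₀.val == true]
6. n2.hot = 1  [D₀.lab * 3 - 83]
7. n3.hot = false  [terminal]
8. n4.hot = true  [terminal]
9. n5.off = 16  [terminal]
10. n2.acc = "yr"  ["yr"]
11. n6.lab = 15  [D₀.lab - 13]
12. n6.val = true  [D₀.val == false]
13. n6.acc = "rqyr"  [D₀.acc ++ A.acc]
14. n7.hot = false  [terminal]
15. n8.hot = false  [terminal]
16. n6.env = 15  [D.lab]
17. n9.lab = 22  [D₁.env + 7]
18. n9.val = true  [D₀.lab > 27]
19. n9.acc = "yrrq"  [A.acc ++ D₀.acc]
20. n10.off = 3  [terminal]
21. n9.env = 14  [D.lab * 2 - 30]
22. n1.env = -5  [D₀.lab + D₂.env - 47]
23. n11.hot = "nx"  ["nx"]
24. n11.sig = false  [D.env > -5]
25. n12.cnt = "zk"  ["zk"]
26. n12.tag = true  [C.sig == false]
27. n12.hot = -4  [len(C.hot) - 6]
28. n13.hot = false  [terminal]
29. n14.off = -4  [terminal]
30. n12.acc = "zzk"  ["z" ++ A.cnt]
31. n15.cnt = "vzzk"  ["v" ++ A₀.acc]
32. n15.tag = false  [C.sig == true]
33. n15.hot = 8  [8]
34. n16.off = 23  [terminal]
35. n17.env = 9  [terminal]
36. n18.off = 13  [terminal]
37. n15.acc = "vzzkn"  [A.cnt ++ "n"]
38. n19.off = 8  [terminal]
39. n11.depth = 8  [a.off * 2 - 8]
40. n0.wid = 9  [C.depth + 1]
41. n0.key = 8  [D.env + C.depth + 5]

"vzzkn"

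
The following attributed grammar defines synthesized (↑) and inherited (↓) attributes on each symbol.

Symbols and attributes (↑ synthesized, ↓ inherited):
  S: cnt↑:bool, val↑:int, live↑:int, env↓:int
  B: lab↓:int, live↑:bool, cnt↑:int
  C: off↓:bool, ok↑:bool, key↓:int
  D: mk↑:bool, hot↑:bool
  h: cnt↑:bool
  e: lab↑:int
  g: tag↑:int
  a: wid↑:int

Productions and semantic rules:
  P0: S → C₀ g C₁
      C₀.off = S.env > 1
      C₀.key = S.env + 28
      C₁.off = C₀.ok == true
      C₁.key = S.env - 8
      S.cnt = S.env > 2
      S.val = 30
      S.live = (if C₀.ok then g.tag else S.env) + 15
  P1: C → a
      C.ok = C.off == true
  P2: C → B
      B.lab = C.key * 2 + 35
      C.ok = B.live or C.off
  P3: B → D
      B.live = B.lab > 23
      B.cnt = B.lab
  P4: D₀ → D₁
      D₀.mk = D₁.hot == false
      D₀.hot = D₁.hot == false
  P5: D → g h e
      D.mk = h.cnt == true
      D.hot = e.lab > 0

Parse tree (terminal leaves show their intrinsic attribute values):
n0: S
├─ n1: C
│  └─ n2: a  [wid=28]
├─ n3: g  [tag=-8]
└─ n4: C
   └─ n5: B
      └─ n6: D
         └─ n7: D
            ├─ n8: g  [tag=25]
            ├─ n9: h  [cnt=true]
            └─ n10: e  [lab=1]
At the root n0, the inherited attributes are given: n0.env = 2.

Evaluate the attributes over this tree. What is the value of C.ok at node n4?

true

1. n0.env = 2  [given at root]
2. n1.off = true  [S.env > 1]
3. n1.key = 30  [S.env + 28]
4. n2.wid = 28  [terminal]
5. n1.ok = true  [C.off == true]
6. n3.tag = -8  [terminal]
7. n4.off = true  [C₀.ok == true]
8. n4.key = -6  [S.env - 8]
9. n5.lab = 23  [C.key * 2 + 35]
10. n8.tag = 25  [terminal]
11. n9.cnt = true  [terminal]
12. n10.lab = 1  [terminal]
13. n7.mk = true  [h.cnt == true]
14. n7.hot = true  [e.lab > 0]
15. n6.mk = false  [D₁.hot == false]
16. n6.hot = false  [D₁.hot == false]
17. n5.live = false  [B.lab > 23]
18. n5.cnt = 23  [B.lab]
19. n4.ok = true  [B.live or C.off]
20. n0.cnt = false  [S.env > 2]
21. n0.val = 30  [30]
22. n0.live = 7  [(if C₀.ok then g.tag else S.env) + 15]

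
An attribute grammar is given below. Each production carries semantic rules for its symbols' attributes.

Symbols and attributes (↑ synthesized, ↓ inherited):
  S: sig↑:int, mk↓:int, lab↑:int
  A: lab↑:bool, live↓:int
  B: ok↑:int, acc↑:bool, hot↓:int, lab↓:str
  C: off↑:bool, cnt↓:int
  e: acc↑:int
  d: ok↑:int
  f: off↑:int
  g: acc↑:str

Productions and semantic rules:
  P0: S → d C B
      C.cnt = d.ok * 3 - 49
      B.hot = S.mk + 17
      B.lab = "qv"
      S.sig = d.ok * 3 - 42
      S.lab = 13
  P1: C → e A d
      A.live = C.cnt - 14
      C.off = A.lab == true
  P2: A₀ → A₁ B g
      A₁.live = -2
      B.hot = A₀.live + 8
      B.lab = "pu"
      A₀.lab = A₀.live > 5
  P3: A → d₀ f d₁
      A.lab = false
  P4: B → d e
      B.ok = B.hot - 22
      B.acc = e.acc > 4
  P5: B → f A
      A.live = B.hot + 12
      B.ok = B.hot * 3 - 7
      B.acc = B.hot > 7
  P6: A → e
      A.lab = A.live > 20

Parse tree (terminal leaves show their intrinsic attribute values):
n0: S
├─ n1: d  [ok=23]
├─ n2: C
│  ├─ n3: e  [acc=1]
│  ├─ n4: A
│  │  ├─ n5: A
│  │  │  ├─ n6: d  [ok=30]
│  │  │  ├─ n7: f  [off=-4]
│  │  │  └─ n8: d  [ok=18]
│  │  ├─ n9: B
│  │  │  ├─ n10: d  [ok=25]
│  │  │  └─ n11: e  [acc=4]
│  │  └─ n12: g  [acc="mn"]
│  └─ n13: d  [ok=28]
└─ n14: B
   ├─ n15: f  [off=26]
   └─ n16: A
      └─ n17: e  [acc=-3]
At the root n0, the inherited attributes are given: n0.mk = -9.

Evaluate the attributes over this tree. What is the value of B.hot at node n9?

1. n0.mk = -9  [given at root]
2. n1.ok = 23  [terminal]
3. n2.cnt = 20  [d.ok * 3 - 49]
4. n3.acc = 1  [terminal]
5. n4.live = 6  [C.cnt - 14]
6. n5.live = -2  [-2]
7. n6.ok = 30  [terminal]
8. n7.off = -4  [terminal]
9. n8.ok = 18  [terminal]
10. n5.lab = false  [false]
11. n9.hot = 14  [A₀.live + 8]
12. n9.lab = "pu"  ["pu"]
13. n10.ok = 25  [terminal]
14. n11.acc = 4  [terminal]
15. n9.ok = -8  [B.hot - 22]
16. n9.acc = false  [e.acc > 4]
17. n12.acc = "mn"  [terminal]
18. n4.lab = true  [A₀.live > 5]
19. n13.ok = 28  [terminal]
20. n2.off = true  [A.lab == true]
21. n14.hot = 8  [S.mk + 17]
22. n14.lab = "qv"  ["qv"]
23. n15.off = 26  [terminal]
24. n16.live = 20  [B.hot + 12]
25. n17.acc = -3  [terminal]
26. n16.lab = false  [A.live > 20]
27. n14.ok = 17  [B.hot * 3 - 7]
28. n14.acc = true  [B.hot > 7]
29. n0.sig = 27  [d.ok * 3 - 42]
30. n0.lab = 13  [13]

14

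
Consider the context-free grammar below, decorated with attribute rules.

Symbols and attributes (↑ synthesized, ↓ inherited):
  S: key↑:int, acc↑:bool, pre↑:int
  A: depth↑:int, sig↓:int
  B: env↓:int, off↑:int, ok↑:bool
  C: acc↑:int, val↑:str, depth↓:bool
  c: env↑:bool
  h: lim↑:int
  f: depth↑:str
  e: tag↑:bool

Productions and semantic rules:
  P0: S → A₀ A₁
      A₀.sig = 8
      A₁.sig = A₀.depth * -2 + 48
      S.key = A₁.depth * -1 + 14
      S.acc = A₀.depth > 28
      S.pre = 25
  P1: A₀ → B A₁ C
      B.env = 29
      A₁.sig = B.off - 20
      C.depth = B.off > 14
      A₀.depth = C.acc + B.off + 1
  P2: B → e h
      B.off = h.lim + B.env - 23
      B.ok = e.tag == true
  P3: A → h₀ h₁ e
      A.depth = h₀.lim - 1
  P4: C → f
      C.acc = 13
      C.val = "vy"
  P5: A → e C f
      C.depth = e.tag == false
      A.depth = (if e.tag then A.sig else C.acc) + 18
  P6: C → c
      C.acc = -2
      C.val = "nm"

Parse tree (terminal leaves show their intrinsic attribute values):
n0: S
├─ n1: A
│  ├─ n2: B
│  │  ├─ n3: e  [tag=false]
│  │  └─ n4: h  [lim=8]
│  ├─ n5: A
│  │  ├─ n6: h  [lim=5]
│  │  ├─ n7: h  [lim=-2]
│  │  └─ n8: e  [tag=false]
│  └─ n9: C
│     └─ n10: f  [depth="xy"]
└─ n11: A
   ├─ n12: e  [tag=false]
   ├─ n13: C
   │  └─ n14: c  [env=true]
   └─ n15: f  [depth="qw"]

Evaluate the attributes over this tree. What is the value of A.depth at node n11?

1. n1.sig = 8  [8]
2. n2.env = 29  [29]
3. n3.tag = false  [terminal]
4. n4.lim = 8  [terminal]
5. n2.off = 14  [h.lim + B.env - 23]
6. n2.ok = false  [e.tag == true]
7. n5.sig = -6  [B.off - 20]
8. n6.lim = 5  [terminal]
9. n7.lim = -2  [terminal]
10. n8.tag = false  [terminal]
11. n5.depth = 4  [h₀.lim - 1]
12. n9.depth = false  [B.off > 14]
13. n10.depth = "xy"  [terminal]
14. n9.acc = 13  [13]
15. n9.val = "vy"  ["vy"]
16. n1.depth = 28  [C.acc + B.off + 1]
17. n11.sig = -8  [A₀.depth * -2 + 48]
18. n12.tag = false  [terminal]
19. n13.depth = true  [e.tag == false]
20. n14.env = true  [terminal]
21. n13.acc = -2  [-2]
22. n13.val = "nm"  ["nm"]
23. n15.depth = "qw"  [terminal]
24. n11.depth = 16  [(if e.tag then A.sig else C.acc) + 18]
25. n0.key = -2  [A₁.depth * -1 + 14]
26. n0.acc = false  [A₀.depth > 28]
27. n0.pre = 25  [25]

16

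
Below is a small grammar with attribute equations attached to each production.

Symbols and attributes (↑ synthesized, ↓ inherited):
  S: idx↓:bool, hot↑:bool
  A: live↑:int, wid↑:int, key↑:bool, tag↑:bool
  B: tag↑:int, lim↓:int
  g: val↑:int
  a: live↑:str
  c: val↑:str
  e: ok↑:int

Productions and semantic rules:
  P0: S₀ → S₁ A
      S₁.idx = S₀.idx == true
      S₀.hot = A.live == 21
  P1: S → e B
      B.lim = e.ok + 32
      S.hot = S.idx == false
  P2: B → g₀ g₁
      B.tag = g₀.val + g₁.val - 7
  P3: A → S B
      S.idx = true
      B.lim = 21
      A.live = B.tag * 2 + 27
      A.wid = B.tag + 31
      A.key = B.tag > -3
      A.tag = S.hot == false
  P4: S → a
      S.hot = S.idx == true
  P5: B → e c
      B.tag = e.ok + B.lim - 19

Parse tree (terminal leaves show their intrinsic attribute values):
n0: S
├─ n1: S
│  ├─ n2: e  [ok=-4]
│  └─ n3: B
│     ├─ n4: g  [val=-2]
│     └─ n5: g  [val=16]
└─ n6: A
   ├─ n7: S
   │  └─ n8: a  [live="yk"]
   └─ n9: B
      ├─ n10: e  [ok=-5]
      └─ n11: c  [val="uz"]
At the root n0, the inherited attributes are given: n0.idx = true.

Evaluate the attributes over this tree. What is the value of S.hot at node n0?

true

1. n0.idx = true  [given at root]
2. n1.idx = true  [S₀.idx == true]
3. n2.ok = -4  [terminal]
4. n3.lim = 28  [e.ok + 32]
5. n4.val = -2  [terminal]
6. n5.val = 16  [terminal]
7. n3.tag = 7  [g₀.val + g₁.val - 7]
8. n1.hot = false  [S.idx == false]
9. n7.idx = true  [true]
10. n8.live = "yk"  [terminal]
11. n7.hot = true  [S.idx == true]
12. n9.lim = 21  [21]
13. n10.ok = -5  [terminal]
14. n11.val = "uz"  [terminal]
15. n9.tag = -3  [e.ok + B.lim - 19]
16. n6.live = 21  [B.tag * 2 + 27]
17. n6.wid = 28  [B.tag + 31]
18. n6.key = false  [B.tag > -3]
19. n6.tag = false  [S.hot == false]
20. n0.hot = true  [A.live == 21]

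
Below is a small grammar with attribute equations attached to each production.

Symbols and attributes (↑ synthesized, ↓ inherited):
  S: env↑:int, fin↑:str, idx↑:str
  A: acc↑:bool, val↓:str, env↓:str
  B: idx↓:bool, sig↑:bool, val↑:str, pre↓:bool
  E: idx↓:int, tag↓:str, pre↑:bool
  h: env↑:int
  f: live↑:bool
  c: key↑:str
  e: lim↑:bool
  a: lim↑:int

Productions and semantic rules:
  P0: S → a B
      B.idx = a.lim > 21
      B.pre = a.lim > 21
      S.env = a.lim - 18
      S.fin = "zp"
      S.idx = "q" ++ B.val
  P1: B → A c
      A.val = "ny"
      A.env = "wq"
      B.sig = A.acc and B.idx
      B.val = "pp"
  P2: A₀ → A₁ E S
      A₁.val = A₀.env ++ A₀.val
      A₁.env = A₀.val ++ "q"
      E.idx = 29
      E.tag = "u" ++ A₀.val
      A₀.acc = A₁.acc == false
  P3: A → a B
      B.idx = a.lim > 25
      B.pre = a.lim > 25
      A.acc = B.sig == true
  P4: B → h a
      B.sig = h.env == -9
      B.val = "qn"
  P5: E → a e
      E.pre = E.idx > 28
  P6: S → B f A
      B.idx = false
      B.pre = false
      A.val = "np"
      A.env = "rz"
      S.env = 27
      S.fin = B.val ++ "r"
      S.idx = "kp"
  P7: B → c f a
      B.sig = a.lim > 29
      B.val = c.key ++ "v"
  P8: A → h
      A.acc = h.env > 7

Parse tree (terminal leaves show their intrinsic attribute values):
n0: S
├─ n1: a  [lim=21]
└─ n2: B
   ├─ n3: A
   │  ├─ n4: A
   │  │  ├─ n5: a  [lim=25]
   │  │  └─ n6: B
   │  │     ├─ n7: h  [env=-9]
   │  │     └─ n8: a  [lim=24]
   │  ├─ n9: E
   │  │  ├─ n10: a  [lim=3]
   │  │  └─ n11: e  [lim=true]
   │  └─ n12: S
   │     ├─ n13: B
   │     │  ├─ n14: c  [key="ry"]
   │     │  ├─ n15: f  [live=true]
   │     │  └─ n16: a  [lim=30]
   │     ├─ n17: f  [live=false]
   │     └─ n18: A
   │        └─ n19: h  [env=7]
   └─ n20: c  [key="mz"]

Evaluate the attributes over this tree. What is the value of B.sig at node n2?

false

1. n1.lim = 21  [terminal]
2. n2.idx = false  [a.lim > 21]
3. n2.pre = false  [a.lim > 21]
4. n3.val = "ny"  ["ny"]
5. n3.env = "wq"  ["wq"]
6. n4.val = "wqny"  [A₀.env ++ A₀.val]
7. n4.env = "nyq"  [A₀.val ++ "q"]
8. n5.lim = 25  [terminal]
9. n6.idx = false  [a.lim > 25]
10. n6.pre = false  [a.lim > 25]
11. n7.env = -9  [terminal]
12. n8.lim = 24  [terminal]
13. n6.sig = true  [h.env == -9]
14. n6.val = "qn"  ["qn"]
15. n4.acc = true  [B.sig == true]
16. n9.idx = 29  [29]
17. n9.tag = "uny"  ["u" ++ A₀.val]
18. n10.lim = 3  [terminal]
19. n11.lim = true  [terminal]
20. n9.pre = true  [E.idx > 28]
21. n13.idx = false  [false]
22. n13.pre = false  [false]
23. n14.key = "ry"  [terminal]
24. n15.live = true  [terminal]
25. n16.lim = 30  [terminal]
26. n13.sig = true  [a.lim > 29]
27. n13.val = "ryv"  [c.key ++ "v"]
28. n17.live = false  [terminal]
29. n18.val = "np"  ["np"]
30. n18.env = "rz"  ["rz"]
31. n19.env = 7  [terminal]
32. n18.acc = false  [h.env > 7]
33. n12.env = 27  [27]
34. n12.fin = "ryvr"  [B.val ++ "r"]
35. n12.idx = "kp"  ["kp"]
36. n3.acc = false  [A₁.acc == false]
37. n20.key = "mz"  [terminal]
38. n2.sig = false  [A.acc and B.idx]
39. n2.val = "pp"  ["pp"]
40. n0.env = 3  [a.lim - 18]
41. n0.fin = "zp"  ["zp"]
42. n0.idx = "qpp"  ["q" ++ B.val]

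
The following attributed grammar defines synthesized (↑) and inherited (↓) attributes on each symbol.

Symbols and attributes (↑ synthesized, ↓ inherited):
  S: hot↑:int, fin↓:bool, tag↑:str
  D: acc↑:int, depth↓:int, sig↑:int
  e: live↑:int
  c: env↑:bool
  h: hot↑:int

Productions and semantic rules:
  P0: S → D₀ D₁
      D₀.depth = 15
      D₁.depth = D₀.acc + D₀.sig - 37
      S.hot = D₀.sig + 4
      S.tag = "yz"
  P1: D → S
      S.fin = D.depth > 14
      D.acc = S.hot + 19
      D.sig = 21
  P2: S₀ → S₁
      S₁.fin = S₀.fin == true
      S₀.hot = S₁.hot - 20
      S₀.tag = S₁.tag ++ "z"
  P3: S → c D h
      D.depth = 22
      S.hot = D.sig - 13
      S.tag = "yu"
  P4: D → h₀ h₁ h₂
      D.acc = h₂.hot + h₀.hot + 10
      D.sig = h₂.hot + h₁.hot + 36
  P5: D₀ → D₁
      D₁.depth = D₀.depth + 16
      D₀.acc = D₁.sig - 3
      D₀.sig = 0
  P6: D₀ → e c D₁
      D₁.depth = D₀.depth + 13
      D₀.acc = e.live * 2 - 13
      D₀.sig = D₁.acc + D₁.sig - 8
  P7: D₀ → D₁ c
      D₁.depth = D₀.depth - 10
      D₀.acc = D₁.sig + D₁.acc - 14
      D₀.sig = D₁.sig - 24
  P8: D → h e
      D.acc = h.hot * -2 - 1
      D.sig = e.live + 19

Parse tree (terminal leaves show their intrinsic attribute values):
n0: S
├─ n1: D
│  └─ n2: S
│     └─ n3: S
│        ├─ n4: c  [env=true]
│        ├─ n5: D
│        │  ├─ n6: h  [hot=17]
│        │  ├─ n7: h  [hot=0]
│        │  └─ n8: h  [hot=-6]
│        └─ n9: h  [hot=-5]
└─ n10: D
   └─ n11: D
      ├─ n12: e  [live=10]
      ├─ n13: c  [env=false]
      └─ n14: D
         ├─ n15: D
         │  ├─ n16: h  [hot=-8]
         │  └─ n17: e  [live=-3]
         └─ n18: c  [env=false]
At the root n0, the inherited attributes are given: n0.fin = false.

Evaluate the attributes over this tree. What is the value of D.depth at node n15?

1. n0.fin = false  [given at root]
2. n1.depth = 15  [15]
3. n2.fin = true  [D.depth > 14]
4. n3.fin = true  [S₀.fin == true]
5. n4.env = true  [terminal]
6. n5.depth = 22  [22]
7. n6.hot = 17  [terminal]
8. n7.hot = 0  [terminal]
9. n8.hot = -6  [terminal]
10. n5.acc = 21  [h₂.hot + h₀.hot + 10]
11. n5.sig = 30  [h₂.hot + h₁.hot + 36]
12. n9.hot = -5  [terminal]
13. n3.hot = 17  [D.sig - 13]
14. n3.tag = "yu"  ["yu"]
15. n2.hot = -3  [S₁.hot - 20]
16. n2.tag = "yuz"  [S₁.tag ++ "z"]
17. n1.acc = 16  [S.hot + 19]
18. n1.sig = 21  [21]
19. n10.depth = 0  [D₀.acc + D₀.sig - 37]
20. n11.depth = 16  [D₀.depth + 16]
21. n12.live = 10  [terminal]
22. n13.env = false  [terminal]
23. n14.depth = 29  [D₀.depth + 13]
24. n15.depth = 19  [D₀.depth - 10]
25. n16.hot = -8  [terminal]
26. n17.live = -3  [terminal]
27. n15.acc = 15  [h.hot * -2 - 1]
28. n15.sig = 16  [e.live + 19]
29. n18.env = false  [terminal]
30. n14.acc = 17  [D₁.sig + D₁.acc - 14]
31. n14.sig = -8  [D₁.sig - 24]
32. n11.acc = 7  [e.live * 2 - 13]
33. n11.sig = 1  [D₁.acc + D₁.sig - 8]
34. n10.acc = -2  [D₁.sig - 3]
35. n10.sig = 0  [0]
36. n0.hot = 25  [D₀.sig + 4]
37. n0.tag = "yz"  ["yz"]

19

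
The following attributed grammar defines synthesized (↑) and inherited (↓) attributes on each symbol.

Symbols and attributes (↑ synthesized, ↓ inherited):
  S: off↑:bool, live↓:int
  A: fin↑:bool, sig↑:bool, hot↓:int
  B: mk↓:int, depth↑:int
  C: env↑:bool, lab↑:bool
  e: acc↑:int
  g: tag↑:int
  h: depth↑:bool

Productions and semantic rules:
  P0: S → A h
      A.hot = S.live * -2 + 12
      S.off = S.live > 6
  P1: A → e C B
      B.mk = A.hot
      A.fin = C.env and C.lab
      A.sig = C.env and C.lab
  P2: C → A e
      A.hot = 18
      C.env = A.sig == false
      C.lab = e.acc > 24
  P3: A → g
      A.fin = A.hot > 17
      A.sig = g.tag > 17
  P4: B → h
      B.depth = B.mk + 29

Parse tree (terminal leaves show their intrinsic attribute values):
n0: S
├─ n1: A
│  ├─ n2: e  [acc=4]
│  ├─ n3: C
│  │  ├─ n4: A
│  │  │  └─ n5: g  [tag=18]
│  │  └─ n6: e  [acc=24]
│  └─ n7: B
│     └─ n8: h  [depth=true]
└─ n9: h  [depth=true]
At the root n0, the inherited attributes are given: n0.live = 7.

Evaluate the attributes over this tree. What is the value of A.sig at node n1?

false

1. n0.live = 7  [given at root]
2. n1.hot = -2  [S.live * -2 + 12]
3. n2.acc = 4  [terminal]
4. n4.hot = 18  [18]
5. n5.tag = 18  [terminal]
6. n4.fin = true  [A.hot > 17]
7. n4.sig = true  [g.tag > 17]
8. n6.acc = 24  [terminal]
9. n3.env = false  [A.sig == false]
10. n3.lab = false  [e.acc > 24]
11. n7.mk = -2  [A.hot]
12. n8.depth = true  [terminal]
13. n7.depth = 27  [B.mk + 29]
14. n1.fin = false  [C.env and C.lab]
15. n1.sig = false  [C.env and C.lab]
16. n9.depth = true  [terminal]
17. n0.off = true  [S.live > 6]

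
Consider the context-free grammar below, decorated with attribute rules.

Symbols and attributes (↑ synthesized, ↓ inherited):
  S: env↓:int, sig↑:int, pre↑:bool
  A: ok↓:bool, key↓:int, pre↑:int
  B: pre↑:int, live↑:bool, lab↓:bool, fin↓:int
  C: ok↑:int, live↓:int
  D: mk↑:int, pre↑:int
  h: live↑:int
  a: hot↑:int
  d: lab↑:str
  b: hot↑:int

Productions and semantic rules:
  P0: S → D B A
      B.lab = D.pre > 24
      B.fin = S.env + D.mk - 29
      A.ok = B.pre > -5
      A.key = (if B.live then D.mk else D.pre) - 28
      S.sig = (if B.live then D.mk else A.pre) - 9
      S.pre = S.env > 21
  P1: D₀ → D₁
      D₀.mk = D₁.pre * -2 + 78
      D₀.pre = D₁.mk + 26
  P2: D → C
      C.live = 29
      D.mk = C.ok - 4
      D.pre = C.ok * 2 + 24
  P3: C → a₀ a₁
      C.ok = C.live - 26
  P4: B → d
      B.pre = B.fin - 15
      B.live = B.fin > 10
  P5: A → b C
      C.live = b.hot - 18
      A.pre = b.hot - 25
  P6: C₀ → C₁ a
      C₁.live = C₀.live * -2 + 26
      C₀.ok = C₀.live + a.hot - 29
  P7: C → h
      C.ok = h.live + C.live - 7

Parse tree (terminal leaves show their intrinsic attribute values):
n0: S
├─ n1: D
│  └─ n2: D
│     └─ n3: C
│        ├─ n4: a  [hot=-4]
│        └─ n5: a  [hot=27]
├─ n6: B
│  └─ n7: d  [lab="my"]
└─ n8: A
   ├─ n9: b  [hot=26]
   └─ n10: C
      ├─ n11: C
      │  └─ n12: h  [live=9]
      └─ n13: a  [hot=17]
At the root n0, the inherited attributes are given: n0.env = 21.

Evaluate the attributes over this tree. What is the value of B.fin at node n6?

1. n0.env = 21  [given at root]
2. n3.live = 29  [29]
3. n4.hot = -4  [terminal]
4. n5.hot = 27  [terminal]
5. n3.ok = 3  [C.live - 26]
6. n2.mk = -1  [C.ok - 4]
7. n2.pre = 30  [C.ok * 2 + 24]
8. n1.mk = 18  [D₁.pre * -2 + 78]
9. n1.pre = 25  [D₁.mk + 26]
10. n6.lab = true  [D.pre > 24]
11. n6.fin = 10  [S.env + D.mk - 29]
12. n7.lab = "my"  [terminal]
13. n6.pre = -5  [B.fin - 15]
14. n6.live = false  [B.fin > 10]
15. n8.ok = false  [B.pre > -5]
16. n8.key = -3  [(if B.live then D.mk else D.pre) - 28]
17. n9.hot = 26  [terminal]
18. n10.live = 8  [b.hot - 18]
19. n11.live = 10  [C₀.live * -2 + 26]
20. n12.live = 9  [terminal]
21. n11.ok = 12  [h.live + C.live - 7]
22. n13.hot = 17  [terminal]
23. n10.ok = -4  [C₀.live + a.hot - 29]
24. n8.pre = 1  [b.hot - 25]
25. n0.sig = -8  [(if B.live then D.mk else A.pre) - 9]
26. n0.pre = false  [S.env > 21]

10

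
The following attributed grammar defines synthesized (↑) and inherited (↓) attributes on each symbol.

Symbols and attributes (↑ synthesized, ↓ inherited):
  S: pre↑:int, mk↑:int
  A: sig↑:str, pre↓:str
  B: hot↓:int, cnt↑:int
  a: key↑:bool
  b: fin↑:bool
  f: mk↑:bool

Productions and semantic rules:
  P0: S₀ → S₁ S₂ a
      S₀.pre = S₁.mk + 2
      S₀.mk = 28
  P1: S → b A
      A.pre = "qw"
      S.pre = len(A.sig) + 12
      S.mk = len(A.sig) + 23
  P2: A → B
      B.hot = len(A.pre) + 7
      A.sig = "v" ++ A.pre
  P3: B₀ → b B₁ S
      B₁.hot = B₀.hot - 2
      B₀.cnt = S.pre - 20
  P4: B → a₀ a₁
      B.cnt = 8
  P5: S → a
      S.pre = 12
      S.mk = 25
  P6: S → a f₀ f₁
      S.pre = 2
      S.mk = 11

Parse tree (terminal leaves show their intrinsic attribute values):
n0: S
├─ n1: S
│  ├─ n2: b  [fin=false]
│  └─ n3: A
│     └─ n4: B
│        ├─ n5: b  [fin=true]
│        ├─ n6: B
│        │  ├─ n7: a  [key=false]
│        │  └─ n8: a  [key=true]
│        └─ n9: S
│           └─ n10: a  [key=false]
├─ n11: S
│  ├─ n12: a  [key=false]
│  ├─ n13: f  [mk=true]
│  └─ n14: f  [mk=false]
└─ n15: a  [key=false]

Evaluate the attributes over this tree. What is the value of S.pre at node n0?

28

1. n2.fin = false  [terminal]
2. n3.pre = "qw"  ["qw"]
3. n4.hot = 9  [len(A.pre) + 7]
4. n5.fin = true  [terminal]
5. n6.hot = 7  [B₀.hot - 2]
6. n7.key = false  [terminal]
7. n8.key = true  [terminal]
8. n6.cnt = 8  [8]
9. n10.key = false  [terminal]
10. n9.pre = 12  [12]
11. n9.mk = 25  [25]
12. n4.cnt = -8  [S.pre - 20]
13. n3.sig = "vqw"  ["v" ++ A.pre]
14. n1.pre = 15  [len(A.sig) + 12]
15. n1.mk = 26  [len(A.sig) + 23]
16. n12.key = false  [terminal]
17. n13.mk = true  [terminal]
18. n14.mk = false  [terminal]
19. n11.pre = 2  [2]
20. n11.mk = 11  [11]
21. n15.key = false  [terminal]
22. n0.pre = 28  [S₁.mk + 2]
23. n0.mk = 28  [28]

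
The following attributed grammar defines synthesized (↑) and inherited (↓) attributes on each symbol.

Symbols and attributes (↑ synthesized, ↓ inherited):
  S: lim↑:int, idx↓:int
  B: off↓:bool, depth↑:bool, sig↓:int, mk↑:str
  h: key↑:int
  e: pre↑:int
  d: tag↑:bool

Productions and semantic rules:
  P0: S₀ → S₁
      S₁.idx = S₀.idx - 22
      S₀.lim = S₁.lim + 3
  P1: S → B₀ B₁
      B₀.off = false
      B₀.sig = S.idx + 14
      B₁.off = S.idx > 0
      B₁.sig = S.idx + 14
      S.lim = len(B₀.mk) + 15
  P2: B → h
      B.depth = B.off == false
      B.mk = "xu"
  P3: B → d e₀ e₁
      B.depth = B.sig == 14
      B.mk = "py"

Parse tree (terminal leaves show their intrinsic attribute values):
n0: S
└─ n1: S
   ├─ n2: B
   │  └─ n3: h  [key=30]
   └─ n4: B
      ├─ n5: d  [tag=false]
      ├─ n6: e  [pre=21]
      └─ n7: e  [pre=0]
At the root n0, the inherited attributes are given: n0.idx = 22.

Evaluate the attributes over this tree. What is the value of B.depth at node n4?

true

1. n0.idx = 22  [given at root]
2. n1.idx = 0  [S₀.idx - 22]
3. n2.off = false  [false]
4. n2.sig = 14  [S.idx + 14]
5. n3.key = 30  [terminal]
6. n2.depth = true  [B.off == false]
7. n2.mk = "xu"  ["xu"]
8. n4.off = false  [S.idx > 0]
9. n4.sig = 14  [S.idx + 14]
10. n5.tag = false  [terminal]
11. n6.pre = 21  [terminal]
12. n7.pre = 0  [terminal]
13. n4.depth = true  [B.sig == 14]
14. n4.mk = "py"  ["py"]
15. n1.lim = 17  [len(B₀.mk) + 15]
16. n0.lim = 20  [S₁.lim + 3]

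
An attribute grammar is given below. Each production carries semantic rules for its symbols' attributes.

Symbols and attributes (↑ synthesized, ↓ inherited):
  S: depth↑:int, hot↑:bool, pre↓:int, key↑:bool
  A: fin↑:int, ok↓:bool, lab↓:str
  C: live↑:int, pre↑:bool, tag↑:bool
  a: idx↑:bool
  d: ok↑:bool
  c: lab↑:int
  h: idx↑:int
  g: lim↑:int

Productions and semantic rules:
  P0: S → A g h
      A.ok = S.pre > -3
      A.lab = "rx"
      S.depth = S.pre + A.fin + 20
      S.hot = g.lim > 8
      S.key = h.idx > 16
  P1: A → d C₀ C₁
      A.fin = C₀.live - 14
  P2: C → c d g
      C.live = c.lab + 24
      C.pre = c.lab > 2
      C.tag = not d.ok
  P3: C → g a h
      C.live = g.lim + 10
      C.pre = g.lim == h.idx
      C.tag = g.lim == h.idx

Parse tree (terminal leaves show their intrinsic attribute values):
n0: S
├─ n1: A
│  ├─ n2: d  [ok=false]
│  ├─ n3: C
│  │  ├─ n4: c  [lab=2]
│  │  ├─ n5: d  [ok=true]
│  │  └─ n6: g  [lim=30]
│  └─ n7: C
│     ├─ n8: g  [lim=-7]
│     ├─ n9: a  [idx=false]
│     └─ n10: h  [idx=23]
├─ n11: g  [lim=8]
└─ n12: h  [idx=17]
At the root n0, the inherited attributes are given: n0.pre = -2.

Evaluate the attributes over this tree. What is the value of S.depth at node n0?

30

1. n0.pre = -2  [given at root]
2. n1.ok = true  [S.pre > -3]
3. n1.lab = "rx"  ["rx"]
4. n2.ok = false  [terminal]
5. n4.lab = 2  [terminal]
6. n5.ok = true  [terminal]
7. n6.lim = 30  [terminal]
8. n3.live = 26  [c.lab + 24]
9. n3.pre = false  [c.lab > 2]
10. n3.tag = false  [not d.ok]
11. n8.lim = -7  [terminal]
12. n9.idx = false  [terminal]
13. n10.idx = 23  [terminal]
14. n7.live = 3  [g.lim + 10]
15. n7.pre = false  [g.lim == h.idx]
16. n7.tag = false  [g.lim == h.idx]
17. n1.fin = 12  [C₀.live - 14]
18. n11.lim = 8  [terminal]
19. n12.idx = 17  [terminal]
20. n0.depth = 30  [S.pre + A.fin + 20]
21. n0.hot = false  [g.lim > 8]
22. n0.key = true  [h.idx > 16]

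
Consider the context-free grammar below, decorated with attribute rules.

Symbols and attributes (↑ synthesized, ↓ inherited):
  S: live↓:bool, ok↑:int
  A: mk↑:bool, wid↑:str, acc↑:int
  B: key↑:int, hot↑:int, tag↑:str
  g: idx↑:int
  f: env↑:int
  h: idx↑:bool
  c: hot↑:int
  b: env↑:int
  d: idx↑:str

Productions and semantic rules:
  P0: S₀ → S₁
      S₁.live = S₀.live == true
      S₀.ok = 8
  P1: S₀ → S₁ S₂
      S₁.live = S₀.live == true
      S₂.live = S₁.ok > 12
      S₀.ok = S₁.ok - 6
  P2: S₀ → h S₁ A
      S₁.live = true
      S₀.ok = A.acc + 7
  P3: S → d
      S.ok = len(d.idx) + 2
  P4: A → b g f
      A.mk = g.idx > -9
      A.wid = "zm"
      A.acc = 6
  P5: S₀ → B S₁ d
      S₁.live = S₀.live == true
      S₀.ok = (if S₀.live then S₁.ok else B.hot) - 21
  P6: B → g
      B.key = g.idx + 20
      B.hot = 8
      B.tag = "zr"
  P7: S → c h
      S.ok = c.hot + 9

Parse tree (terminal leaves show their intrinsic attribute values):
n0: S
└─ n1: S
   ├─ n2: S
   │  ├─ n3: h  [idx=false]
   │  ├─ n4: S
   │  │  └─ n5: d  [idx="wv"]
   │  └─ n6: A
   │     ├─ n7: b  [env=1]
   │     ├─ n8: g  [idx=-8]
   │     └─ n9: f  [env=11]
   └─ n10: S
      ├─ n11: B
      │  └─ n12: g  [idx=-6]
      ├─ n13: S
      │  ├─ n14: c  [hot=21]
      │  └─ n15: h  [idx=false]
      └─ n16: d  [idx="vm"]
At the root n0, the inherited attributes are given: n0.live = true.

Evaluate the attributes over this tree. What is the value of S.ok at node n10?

9

1. n0.live = true  [given at root]
2. n1.live = true  [S₀.live == true]
3. n2.live = true  [S₀.live == true]
4. n3.idx = false  [terminal]
5. n4.live = true  [true]
6. n5.idx = "wv"  [terminal]
7. n4.ok = 4  [len(d.idx) + 2]
8. n7.env = 1  [terminal]
9. n8.idx = -8  [terminal]
10. n9.env = 11  [terminal]
11. n6.mk = true  [g.idx > -9]
12. n6.wid = "zm"  ["zm"]
13. n6.acc = 6  [6]
14. n2.ok = 13  [A.acc + 7]
15. n10.live = true  [S₁.ok > 12]
16. n12.idx = -6  [terminal]
17. n11.key = 14  [g.idx + 20]
18. n11.hot = 8  [8]
19. n11.tag = "zr"  ["zr"]
20. n13.live = true  [S₀.live == true]
21. n14.hot = 21  [terminal]
22. n15.idx = false  [terminal]
23. n13.ok = 30  [c.hot + 9]
24. n16.idx = "vm"  [terminal]
25. n10.ok = 9  [(if S₀.live then S₁.ok else B.hot) - 21]
26. n1.ok = 7  [S₁.ok - 6]
27. n0.ok = 8  [8]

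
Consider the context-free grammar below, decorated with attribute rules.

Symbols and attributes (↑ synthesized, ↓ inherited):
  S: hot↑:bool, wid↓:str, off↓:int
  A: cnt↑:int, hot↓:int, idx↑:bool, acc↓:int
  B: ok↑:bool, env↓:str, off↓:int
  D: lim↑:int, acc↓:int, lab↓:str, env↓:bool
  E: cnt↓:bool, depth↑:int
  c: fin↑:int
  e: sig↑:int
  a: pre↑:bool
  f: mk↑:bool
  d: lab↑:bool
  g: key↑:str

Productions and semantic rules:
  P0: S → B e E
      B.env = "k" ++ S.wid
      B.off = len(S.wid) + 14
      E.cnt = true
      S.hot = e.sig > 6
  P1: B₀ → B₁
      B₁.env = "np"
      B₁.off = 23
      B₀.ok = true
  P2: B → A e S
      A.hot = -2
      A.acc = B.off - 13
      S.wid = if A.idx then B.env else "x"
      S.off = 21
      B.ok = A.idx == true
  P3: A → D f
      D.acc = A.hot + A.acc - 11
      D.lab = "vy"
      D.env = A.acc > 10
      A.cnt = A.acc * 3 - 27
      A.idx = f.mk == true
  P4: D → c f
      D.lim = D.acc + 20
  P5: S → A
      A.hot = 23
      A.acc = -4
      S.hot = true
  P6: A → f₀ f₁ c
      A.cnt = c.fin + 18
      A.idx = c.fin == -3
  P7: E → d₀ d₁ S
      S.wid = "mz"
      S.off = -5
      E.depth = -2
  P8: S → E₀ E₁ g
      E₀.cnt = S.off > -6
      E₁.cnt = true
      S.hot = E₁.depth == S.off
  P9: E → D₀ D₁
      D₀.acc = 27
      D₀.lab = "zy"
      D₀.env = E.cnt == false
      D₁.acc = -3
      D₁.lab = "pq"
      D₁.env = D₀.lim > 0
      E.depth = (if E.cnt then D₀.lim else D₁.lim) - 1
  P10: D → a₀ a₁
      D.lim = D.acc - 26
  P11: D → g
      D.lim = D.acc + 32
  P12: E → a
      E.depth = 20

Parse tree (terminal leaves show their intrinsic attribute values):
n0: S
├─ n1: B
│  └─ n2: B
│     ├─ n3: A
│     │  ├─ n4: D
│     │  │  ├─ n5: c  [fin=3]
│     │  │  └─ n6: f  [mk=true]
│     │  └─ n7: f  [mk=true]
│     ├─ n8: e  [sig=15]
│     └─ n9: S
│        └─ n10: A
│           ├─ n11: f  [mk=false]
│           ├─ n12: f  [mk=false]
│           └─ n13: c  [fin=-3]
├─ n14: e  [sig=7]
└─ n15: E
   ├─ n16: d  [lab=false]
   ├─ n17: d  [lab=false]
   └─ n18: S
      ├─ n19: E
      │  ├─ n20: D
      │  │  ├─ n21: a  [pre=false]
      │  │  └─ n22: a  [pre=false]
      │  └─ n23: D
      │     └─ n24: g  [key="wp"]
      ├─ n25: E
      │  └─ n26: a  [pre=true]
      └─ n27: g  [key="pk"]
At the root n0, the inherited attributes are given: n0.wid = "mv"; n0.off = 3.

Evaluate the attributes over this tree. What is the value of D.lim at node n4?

1. n0.wid = "mv"  [given at root]
2. n0.off = 3  [given at root]
3. n1.env = "kmv"  ["k" ++ S.wid]
4. n1.off = 16  [len(S.wid) + 14]
5. n2.env = "np"  ["np"]
6. n2.off = 23  [23]
7. n3.hot = -2  [-2]
8. n3.acc = 10  [B.off - 13]
9. n4.acc = -3  [A.hot + A.acc - 11]
10. n4.lab = "vy"  ["vy"]
11. n4.env = false  [A.acc > 10]
12. n5.fin = 3  [terminal]
13. n6.mk = true  [terminal]
14. n4.lim = 17  [D.acc + 20]
15. n7.mk = true  [terminal]
16. n3.cnt = 3  [A.acc * 3 - 27]
17. n3.idx = true  [f.mk == true]
18. n8.sig = 15  [terminal]
19. n9.wid = "np"  [if A.idx then B.env else "x"]
20. n9.off = 21  [21]
21. n10.hot = 23  [23]
22. n10.acc = -4  [-4]
23. n11.mk = false  [terminal]
24. n12.mk = false  [terminal]
25. n13.fin = -3  [terminal]
26. n10.cnt = 15  [c.fin + 18]
27. n10.idx = true  [c.fin == -3]
28. n9.hot = true  [true]
29. n2.ok = true  [A.idx == true]
30. n1.ok = true  [true]
31. n14.sig = 7  [terminal]
32. n15.cnt = true  [true]
33. n16.lab = false  [terminal]
34. n17.lab = false  [terminal]
35. n18.wid = "mz"  ["mz"]
36. n18.off = -5  [-5]
37. n19.cnt = true  [S.off > -6]
38. n20.acc = 27  [27]
39. n20.lab = "zy"  ["zy"]
40. n20.env = false  [E.cnt == false]
41. n21.pre = false  [terminal]
42. n22.pre = false  [terminal]
43. n20.lim = 1  [D.acc - 26]
44. n23.acc = -3  [-3]
45. n23.lab = "pq"  ["pq"]
46. n23.env = true  [D₀.lim > 0]
47. n24.key = "wp"  [terminal]
48. n23.lim = 29  [D.acc + 32]
49. n19.depth = 0  [(if E.cnt then D₀.lim else D₁.lim) - 1]
50. n25.cnt = true  [true]
51. n26.pre = true  [terminal]
52. n25.depth = 20  [20]
53. n27.key = "pk"  [terminal]
54. n18.hot = false  [E₁.depth == S.off]
55. n15.depth = -2  [-2]
56. n0.hot = true  [e.sig > 6]

17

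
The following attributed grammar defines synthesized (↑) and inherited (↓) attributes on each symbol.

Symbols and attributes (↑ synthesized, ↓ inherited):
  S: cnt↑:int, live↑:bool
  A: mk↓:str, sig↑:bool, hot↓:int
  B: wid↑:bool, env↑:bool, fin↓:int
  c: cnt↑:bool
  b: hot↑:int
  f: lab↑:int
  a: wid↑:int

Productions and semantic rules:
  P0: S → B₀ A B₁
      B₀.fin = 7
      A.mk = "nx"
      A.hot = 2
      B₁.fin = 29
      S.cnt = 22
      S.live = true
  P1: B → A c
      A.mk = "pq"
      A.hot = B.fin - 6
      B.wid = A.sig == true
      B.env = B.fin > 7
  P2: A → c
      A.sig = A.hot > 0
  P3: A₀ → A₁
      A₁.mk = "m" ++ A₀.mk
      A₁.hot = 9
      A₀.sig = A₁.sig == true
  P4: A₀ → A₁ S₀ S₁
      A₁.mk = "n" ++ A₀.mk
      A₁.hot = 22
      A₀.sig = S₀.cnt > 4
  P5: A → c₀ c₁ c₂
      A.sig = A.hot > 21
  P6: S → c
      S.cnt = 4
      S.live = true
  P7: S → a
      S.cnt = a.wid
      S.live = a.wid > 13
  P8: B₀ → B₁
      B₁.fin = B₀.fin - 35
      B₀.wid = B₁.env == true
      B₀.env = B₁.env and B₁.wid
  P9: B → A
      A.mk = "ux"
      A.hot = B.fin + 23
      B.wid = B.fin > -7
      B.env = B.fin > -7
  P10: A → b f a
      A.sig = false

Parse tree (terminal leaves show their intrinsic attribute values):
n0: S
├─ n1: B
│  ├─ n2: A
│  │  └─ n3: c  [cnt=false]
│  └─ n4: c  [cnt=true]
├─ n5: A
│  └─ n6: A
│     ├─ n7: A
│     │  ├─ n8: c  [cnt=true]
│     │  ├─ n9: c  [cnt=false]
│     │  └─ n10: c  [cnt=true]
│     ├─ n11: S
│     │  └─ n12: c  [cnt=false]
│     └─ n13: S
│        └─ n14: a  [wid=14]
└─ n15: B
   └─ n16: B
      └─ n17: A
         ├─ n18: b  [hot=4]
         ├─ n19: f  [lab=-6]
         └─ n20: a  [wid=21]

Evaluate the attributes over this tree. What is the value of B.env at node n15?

true

1. n1.fin = 7  [7]
2. n2.mk = "pq"  ["pq"]
3. n2.hot = 1  [B.fin - 6]
4. n3.cnt = false  [terminal]
5. n2.sig = true  [A.hot > 0]
6. n4.cnt = true  [terminal]
7. n1.wid = true  [A.sig == true]
8. n1.env = false  [B.fin > 7]
9. n5.mk = "nx"  ["nx"]
10. n5.hot = 2  [2]
11. n6.mk = "mnx"  ["m" ++ A₀.mk]
12. n6.hot = 9  [9]
13. n7.mk = "nmnx"  ["n" ++ A₀.mk]
14. n7.hot = 22  [22]
15. n8.cnt = true  [terminal]
16. n9.cnt = false  [terminal]
17. n10.cnt = true  [terminal]
18. n7.sig = true  [A.hot > 21]
19. n12.cnt = false  [terminal]
20. n11.cnt = 4  [4]
21. n11.live = true  [true]
22. n14.wid = 14  [terminal]
23. n13.cnt = 14  [a.wid]
24. n13.live = true  [a.wid > 13]
25. n6.sig = false  [S₀.cnt > 4]
26. n5.sig = false  [A₁.sig == true]
27. n15.fin = 29  [29]
28. n16.fin = -6  [B₀.fin - 35]
29. n17.mk = "ux"  ["ux"]
30. n17.hot = 17  [B.fin + 23]
31. n18.hot = 4  [terminal]
32. n19.lab = -6  [terminal]
33. n20.wid = 21  [terminal]
34. n17.sig = false  [false]
35. n16.wid = true  [B.fin > -7]
36. n16.env = true  [B.fin > -7]
37. n15.wid = true  [B₁.env == true]
38. n15.env = true  [B₁.env and B₁.wid]
39. n0.cnt = 22  [22]
40. n0.live = true  [true]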